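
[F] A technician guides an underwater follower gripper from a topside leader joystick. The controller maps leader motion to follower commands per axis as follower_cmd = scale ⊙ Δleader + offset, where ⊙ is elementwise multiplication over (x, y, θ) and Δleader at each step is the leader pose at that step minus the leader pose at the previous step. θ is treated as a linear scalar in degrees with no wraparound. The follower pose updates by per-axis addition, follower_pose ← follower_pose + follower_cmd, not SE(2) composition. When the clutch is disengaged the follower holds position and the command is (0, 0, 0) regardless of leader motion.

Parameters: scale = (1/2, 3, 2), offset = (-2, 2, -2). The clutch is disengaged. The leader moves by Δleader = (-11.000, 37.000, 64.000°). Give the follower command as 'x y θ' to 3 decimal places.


clutch disengaged → follower holds; cmd = (0, 0, 0)

0.000 0.000 0.000


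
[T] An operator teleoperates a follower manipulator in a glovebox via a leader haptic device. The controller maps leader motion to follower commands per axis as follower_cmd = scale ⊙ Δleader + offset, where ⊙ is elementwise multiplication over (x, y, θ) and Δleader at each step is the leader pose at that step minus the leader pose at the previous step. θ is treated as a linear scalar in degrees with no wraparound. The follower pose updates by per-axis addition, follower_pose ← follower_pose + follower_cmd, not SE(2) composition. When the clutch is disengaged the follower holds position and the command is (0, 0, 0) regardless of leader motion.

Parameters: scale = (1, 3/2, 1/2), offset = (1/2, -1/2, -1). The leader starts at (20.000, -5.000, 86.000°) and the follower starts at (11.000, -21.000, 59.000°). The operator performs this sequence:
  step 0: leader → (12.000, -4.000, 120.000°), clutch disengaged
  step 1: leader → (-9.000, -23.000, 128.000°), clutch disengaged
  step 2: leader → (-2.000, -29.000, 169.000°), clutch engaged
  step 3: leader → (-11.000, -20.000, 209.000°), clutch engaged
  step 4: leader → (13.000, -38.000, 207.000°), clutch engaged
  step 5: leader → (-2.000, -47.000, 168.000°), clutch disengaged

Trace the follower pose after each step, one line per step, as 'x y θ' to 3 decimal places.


step 0: Δleader=(-8.000, 1.000, 34.000°), disengaged; cmd=(0,0,0) → follower holds at (11.000, -21.000, 59.000°)
step 1: Δleader=(-21.000, -19.000, 8.000°), disengaged; cmd=(0,0,0) → follower holds at (11.000, -21.000, 59.000°)
step 2: Δleader=(7.000, -6.000, 41.000°), engaged; cmd=(7.500, -9.500, 19.500°) → follower=(18.500, -30.500, 78.500°)
step 3: Δleader=(-9.000, 9.000, 40.000°), engaged; cmd=(-8.500, 13.000, 19.000°) → follower=(10.000, -17.500, 97.500°)
step 4: Δleader=(24.000, -18.000, -2.000°), engaged; cmd=(24.500, -27.500, -2.000°) → follower=(34.500, -45.000, 95.500°)
step 5: Δleader=(-15.000, -9.000, -39.000°), disengaged; cmd=(0,0,0) → follower holds at (34.500, -45.000, 95.500°)

11.000 -21.000 59.000
11.000 -21.000 59.000
18.500 -30.500 78.500
10.000 -17.500 97.500
34.500 -45.000 95.500
34.500 -45.000 95.500


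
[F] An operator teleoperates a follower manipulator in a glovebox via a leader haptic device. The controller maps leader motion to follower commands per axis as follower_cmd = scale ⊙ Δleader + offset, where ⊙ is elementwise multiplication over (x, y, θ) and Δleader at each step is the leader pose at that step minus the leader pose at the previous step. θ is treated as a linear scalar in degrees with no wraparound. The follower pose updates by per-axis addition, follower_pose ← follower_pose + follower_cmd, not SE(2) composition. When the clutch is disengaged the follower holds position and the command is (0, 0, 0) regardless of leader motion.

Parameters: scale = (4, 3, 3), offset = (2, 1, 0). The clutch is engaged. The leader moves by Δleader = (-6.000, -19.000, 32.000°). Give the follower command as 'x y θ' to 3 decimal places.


-22.000 -56.000 96.000

axis x: 4·-6.000 + 2 = -22.000
axis y: 3·-19.000 + 1 = -56.000
axis θ: 3·32.000 + 0 = 96.000


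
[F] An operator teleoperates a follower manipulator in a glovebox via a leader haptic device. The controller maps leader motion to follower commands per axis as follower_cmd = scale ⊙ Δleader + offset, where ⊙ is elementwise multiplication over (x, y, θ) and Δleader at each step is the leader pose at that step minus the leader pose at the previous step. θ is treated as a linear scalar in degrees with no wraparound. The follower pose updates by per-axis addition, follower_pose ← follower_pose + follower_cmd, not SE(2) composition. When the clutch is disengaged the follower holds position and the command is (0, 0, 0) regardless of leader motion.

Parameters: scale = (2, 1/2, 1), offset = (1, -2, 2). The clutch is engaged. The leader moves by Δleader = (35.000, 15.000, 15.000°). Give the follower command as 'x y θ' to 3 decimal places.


71.000 5.500 17.000

axis x: 2·35.000 + 1 = 71.000
axis y: 1/2·15.000 + -2 = 5.500
axis θ: 1·15.000 + 2 = 17.000


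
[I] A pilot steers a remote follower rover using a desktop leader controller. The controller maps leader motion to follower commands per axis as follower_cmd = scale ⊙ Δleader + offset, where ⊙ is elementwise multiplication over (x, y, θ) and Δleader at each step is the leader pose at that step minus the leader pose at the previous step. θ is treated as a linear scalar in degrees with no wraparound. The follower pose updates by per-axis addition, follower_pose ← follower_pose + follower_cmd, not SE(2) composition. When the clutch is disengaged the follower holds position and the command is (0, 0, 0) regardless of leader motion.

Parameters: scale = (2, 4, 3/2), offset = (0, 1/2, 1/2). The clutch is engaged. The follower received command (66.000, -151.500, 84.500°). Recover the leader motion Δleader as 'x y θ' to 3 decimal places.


33.000 -38.000 56.000

axis x: (66.000 − 0) / (2) = 33.000
axis y: (-151.500 − 1/2) / (4) = -38.000
axis θ: (84.500 − 1/2) / (3/2) = 56.000


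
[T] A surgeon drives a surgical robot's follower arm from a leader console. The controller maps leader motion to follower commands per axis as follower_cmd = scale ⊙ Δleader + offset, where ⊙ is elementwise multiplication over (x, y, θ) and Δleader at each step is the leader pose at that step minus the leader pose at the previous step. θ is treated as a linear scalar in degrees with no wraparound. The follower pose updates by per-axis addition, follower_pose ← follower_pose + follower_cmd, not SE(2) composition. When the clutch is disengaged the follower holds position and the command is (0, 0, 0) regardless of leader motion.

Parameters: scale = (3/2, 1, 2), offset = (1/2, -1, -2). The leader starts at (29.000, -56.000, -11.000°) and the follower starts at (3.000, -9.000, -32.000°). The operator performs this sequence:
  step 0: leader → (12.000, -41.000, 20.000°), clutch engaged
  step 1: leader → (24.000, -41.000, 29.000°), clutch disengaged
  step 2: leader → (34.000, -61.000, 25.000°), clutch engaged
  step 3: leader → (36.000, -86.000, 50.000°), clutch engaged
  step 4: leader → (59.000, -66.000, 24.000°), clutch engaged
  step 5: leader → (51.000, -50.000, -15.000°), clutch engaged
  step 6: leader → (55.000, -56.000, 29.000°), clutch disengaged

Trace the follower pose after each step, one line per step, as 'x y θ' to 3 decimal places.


step 0: Δleader=(-17.000, 15.000, 31.000°), engaged; cmd=(-25.000, 14.000, 60.000°) → follower=(-22.000, 5.000, 28.000°)
step 1: Δleader=(12.000, 0.000, 9.000°), disengaged; cmd=(0,0,0) → follower holds at (-22.000, 5.000, 28.000°)
step 2: Δleader=(10.000, -20.000, -4.000°), engaged; cmd=(15.500, -21.000, -10.000°) → follower=(-6.500, -16.000, 18.000°)
step 3: Δleader=(2.000, -25.000, 25.000°), engaged; cmd=(3.500, -26.000, 48.000°) → follower=(-3.000, -42.000, 66.000°)
step 4: Δleader=(23.000, 20.000, -26.000°), engaged; cmd=(35.000, 19.000, -54.000°) → follower=(32.000, -23.000, 12.000°)
step 5: Δleader=(-8.000, 16.000, -39.000°), engaged; cmd=(-11.500, 15.000, -80.000°) → follower=(20.500, -8.000, -68.000°)
step 6: Δleader=(4.000, -6.000, 44.000°), disengaged; cmd=(0,0,0) → follower holds at (20.500, -8.000, -68.000°)

-22.000 5.000 28.000
-22.000 5.000 28.000
-6.500 -16.000 18.000
-3.000 -42.000 66.000
32.000 -23.000 12.000
20.500 -8.000 -68.000
20.500 -8.000 -68.000


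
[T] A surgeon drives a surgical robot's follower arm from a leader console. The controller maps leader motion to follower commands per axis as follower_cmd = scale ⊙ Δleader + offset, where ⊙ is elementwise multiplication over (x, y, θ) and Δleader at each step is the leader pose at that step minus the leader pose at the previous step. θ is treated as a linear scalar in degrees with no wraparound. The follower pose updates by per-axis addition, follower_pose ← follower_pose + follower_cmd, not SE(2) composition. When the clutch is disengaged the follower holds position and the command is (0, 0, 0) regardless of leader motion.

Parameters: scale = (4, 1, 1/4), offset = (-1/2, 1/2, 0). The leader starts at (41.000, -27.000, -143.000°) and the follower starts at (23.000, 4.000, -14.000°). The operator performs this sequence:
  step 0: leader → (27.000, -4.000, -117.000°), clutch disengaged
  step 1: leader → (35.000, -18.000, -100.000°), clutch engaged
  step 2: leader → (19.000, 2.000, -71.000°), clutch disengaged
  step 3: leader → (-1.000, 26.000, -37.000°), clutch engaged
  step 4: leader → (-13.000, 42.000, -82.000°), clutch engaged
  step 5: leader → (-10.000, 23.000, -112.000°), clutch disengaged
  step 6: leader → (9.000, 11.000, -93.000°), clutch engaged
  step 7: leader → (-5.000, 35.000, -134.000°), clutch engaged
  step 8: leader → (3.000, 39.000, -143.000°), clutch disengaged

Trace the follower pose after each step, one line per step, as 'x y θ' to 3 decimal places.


step 0: Δleader=(-14.000, 23.000, 26.000°), disengaged; cmd=(0,0,0) → follower holds at (23.000, 4.000, -14.000°)
step 1: Δleader=(8.000, -14.000, 17.000°), engaged; cmd=(31.500, -13.500, 4.250°) → follower=(54.500, -9.500, -9.750°)
step 2: Δleader=(-16.000, 20.000, 29.000°), disengaged; cmd=(0,0,0) → follower holds at (54.500, -9.500, -9.750°)
step 3: Δleader=(-20.000, 24.000, 34.000°), engaged; cmd=(-80.500, 24.500, 8.500°) → follower=(-26.000, 15.000, -1.250°)
step 4: Δleader=(-12.000, 16.000, -45.000°), engaged; cmd=(-48.500, 16.500, -11.250°) → follower=(-74.500, 31.500, -12.500°)
step 5: Δleader=(3.000, -19.000, -30.000°), disengaged; cmd=(0,0,0) → follower holds at (-74.500, 31.500, -12.500°)
step 6: Δleader=(19.000, -12.000, 19.000°), engaged; cmd=(75.500, -11.500, 4.750°) → follower=(1.000, 20.000, -7.750°)
step 7: Δleader=(-14.000, 24.000, -41.000°), engaged; cmd=(-56.500, 24.500, -10.250°) → follower=(-55.500, 44.500, -18.000°)
step 8: Δleader=(8.000, 4.000, -9.000°), disengaged; cmd=(0,0,0) → follower holds at (-55.500, 44.500, -18.000°)

23.000 4.000 -14.000
54.500 -9.500 -9.750
54.500 -9.500 -9.750
-26.000 15.000 -1.250
-74.500 31.500 -12.500
-74.500 31.500 -12.500
1.000 20.000 -7.750
-55.500 44.500 -18.000
-55.500 44.500 -18.000


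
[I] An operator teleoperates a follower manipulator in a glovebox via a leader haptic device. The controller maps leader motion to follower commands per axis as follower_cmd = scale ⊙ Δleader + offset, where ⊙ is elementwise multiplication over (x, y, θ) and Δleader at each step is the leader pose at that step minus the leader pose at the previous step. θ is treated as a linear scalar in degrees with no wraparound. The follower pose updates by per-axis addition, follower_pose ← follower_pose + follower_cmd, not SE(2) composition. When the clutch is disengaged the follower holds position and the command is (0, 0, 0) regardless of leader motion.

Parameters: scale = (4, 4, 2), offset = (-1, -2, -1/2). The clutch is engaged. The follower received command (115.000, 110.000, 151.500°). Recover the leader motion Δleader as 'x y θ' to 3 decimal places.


29.000 28.000 76.000

axis x: (115.000 − -1) / (4) = 29.000
axis y: (110.000 − -2) / (4) = 28.000
axis θ: (151.500 − -1/2) / (2) = 76.000


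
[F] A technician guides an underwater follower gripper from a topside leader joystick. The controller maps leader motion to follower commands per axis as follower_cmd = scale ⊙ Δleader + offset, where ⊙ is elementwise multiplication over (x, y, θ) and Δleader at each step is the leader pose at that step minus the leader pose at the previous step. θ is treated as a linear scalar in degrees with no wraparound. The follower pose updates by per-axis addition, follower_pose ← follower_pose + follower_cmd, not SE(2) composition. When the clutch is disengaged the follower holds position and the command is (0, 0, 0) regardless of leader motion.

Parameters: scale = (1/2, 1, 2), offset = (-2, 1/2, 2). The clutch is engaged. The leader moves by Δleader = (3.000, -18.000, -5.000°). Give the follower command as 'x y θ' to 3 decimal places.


-0.500 -17.500 -8.000

axis x: 1/2·3.000 + -2 = -0.500
axis y: 1·-18.000 + 1/2 = -17.500
axis θ: 2·-5.000 + 2 = -8.000


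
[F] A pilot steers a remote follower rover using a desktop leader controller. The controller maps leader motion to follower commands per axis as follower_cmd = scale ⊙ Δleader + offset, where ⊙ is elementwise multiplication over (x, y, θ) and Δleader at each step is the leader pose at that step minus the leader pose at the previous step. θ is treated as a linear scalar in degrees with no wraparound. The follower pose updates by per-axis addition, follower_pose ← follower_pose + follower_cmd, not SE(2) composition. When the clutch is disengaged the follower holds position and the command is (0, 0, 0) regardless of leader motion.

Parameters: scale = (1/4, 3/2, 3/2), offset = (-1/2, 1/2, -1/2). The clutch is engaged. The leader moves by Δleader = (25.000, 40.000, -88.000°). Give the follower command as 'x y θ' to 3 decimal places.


axis x: 1/4·25.000 + -1/2 = 5.750
axis y: 3/2·40.000 + 1/2 = 60.500
axis θ: 3/2·-88.000 + -1/2 = -132.500

5.750 60.500 -132.500


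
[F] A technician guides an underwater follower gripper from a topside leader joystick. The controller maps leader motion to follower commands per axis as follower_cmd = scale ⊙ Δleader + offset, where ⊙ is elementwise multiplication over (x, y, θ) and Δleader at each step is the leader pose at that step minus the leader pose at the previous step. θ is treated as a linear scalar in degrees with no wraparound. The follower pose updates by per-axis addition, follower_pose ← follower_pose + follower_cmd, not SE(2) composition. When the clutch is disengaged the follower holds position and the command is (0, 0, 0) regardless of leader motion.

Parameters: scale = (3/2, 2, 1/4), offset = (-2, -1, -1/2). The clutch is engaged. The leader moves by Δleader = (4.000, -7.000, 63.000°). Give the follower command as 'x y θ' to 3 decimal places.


4.000 -15.000 15.250

axis x: 3/2·4.000 + -2 = 4.000
axis y: 2·-7.000 + -1 = -15.000
axis θ: 1/4·63.000 + -1/2 = 15.250


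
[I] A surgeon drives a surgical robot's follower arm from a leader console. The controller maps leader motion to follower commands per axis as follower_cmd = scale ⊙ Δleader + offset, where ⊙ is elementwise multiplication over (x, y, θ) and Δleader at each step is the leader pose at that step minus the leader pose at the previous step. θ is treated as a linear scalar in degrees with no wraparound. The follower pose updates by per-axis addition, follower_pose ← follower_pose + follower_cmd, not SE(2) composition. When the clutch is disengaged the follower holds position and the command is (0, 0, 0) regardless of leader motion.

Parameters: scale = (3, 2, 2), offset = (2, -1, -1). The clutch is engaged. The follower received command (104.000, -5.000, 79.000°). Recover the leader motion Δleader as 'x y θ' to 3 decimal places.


axis x: (104.000 − 2) / (3) = 34.000
axis y: (-5.000 − -1) / (2) = -2.000
axis θ: (79.000 − -1) / (2) = 40.000

34.000 -2.000 40.000


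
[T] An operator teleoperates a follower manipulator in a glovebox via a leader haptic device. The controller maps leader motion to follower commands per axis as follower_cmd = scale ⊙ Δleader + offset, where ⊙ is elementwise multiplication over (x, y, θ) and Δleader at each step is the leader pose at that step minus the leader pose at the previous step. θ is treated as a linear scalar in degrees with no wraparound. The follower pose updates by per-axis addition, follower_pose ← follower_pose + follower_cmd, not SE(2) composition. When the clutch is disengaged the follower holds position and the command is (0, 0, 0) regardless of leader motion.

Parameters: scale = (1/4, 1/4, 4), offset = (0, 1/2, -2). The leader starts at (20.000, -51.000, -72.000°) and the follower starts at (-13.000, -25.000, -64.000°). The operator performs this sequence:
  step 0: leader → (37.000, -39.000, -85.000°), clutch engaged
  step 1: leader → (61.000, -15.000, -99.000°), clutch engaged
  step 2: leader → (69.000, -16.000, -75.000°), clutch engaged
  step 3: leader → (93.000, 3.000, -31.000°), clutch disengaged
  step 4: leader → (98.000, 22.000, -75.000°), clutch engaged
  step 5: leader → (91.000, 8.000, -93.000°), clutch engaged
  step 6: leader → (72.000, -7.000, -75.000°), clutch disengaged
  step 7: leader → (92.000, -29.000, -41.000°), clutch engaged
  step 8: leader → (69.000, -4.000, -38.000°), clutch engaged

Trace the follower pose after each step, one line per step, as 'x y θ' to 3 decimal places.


-8.750 -21.500 -118.000
-2.750 -15.000 -176.000
-0.750 -14.750 -82.000
-0.750 -14.750 -82.000
0.500 -9.500 -260.000
-1.250 -12.500 -334.000
-1.250 -12.500 -334.000
3.750 -17.500 -200.000
-2.000 -10.750 -190.000

step 0: Δleader=(17.000, 12.000, -13.000°), engaged; cmd=(4.250, 3.500, -54.000°) → follower=(-8.750, -21.500, -118.000°)
step 1: Δleader=(24.000, 24.000, -14.000°), engaged; cmd=(6.000, 6.500, -58.000°) → follower=(-2.750, -15.000, -176.000°)
step 2: Δleader=(8.000, -1.000, 24.000°), engaged; cmd=(2.000, 0.250, 94.000°) → follower=(-0.750, -14.750, -82.000°)
step 3: Δleader=(24.000, 19.000, 44.000°), disengaged; cmd=(0,0,0) → follower holds at (-0.750, -14.750, -82.000°)
step 4: Δleader=(5.000, 19.000, -44.000°), engaged; cmd=(1.250, 5.250, -178.000°) → follower=(0.500, -9.500, -260.000°)
step 5: Δleader=(-7.000, -14.000, -18.000°), engaged; cmd=(-1.750, -3.000, -74.000°) → follower=(-1.250, -12.500, -334.000°)
step 6: Δleader=(-19.000, -15.000, 18.000°), disengaged; cmd=(0,0,0) → follower holds at (-1.250, -12.500, -334.000°)
step 7: Δleader=(20.000, -22.000, 34.000°), engaged; cmd=(5.000, -5.000, 134.000°) → follower=(3.750, -17.500, -200.000°)
step 8: Δleader=(-23.000, 25.000, 3.000°), engaged; cmd=(-5.750, 6.750, 10.000°) → follower=(-2.000, -10.750, -190.000°)


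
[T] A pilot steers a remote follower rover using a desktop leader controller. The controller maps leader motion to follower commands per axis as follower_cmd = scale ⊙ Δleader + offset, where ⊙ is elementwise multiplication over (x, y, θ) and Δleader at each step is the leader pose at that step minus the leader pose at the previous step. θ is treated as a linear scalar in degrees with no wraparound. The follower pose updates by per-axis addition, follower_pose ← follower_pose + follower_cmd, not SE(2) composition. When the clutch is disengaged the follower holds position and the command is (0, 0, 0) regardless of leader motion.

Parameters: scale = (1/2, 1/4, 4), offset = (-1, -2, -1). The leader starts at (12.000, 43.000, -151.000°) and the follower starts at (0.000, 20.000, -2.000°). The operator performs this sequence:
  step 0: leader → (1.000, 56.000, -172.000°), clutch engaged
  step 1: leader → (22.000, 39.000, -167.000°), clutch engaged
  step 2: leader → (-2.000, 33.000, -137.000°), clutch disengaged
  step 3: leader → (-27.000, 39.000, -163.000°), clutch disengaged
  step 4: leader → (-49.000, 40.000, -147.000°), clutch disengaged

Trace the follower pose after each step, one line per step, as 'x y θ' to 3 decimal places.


-6.500 21.250 -87.000
3.000 15.000 -68.000
3.000 15.000 -68.000
3.000 15.000 -68.000
3.000 15.000 -68.000

step 0: Δleader=(-11.000, 13.000, -21.000°), engaged; cmd=(-6.500, 1.250, -85.000°) → follower=(-6.500, 21.250, -87.000°)
step 1: Δleader=(21.000, -17.000, 5.000°), engaged; cmd=(9.500, -6.250, 19.000°) → follower=(3.000, 15.000, -68.000°)
step 2: Δleader=(-24.000, -6.000, 30.000°), disengaged; cmd=(0,0,0) → follower holds at (3.000, 15.000, -68.000°)
step 3: Δleader=(-25.000, 6.000, -26.000°), disengaged; cmd=(0,0,0) → follower holds at (3.000, 15.000, -68.000°)
step 4: Δleader=(-22.000, 1.000, 16.000°), disengaged; cmd=(0,0,0) → follower holds at (3.000, 15.000, -68.000°)


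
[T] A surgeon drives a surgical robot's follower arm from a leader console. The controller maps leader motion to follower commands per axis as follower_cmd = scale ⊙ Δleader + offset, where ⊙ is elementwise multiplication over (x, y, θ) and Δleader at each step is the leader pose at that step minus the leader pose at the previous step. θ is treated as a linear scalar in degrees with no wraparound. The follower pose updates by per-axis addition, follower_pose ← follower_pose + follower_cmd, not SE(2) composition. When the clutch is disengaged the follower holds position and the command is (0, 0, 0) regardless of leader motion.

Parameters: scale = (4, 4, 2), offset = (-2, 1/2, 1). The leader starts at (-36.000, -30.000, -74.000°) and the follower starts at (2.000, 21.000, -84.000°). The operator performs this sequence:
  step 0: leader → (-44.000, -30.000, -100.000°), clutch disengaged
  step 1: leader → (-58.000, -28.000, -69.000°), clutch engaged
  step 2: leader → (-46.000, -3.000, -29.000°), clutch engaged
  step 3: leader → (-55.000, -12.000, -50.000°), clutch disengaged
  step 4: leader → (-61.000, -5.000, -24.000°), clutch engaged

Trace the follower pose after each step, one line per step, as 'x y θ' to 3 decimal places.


2.000 21.000 -84.000
-56.000 29.500 -21.000
-10.000 130.000 60.000
-10.000 130.000 60.000
-36.000 158.500 113.000

step 0: Δleader=(-8.000, 0.000, -26.000°), disengaged; cmd=(0,0,0) → follower holds at (2.000, 21.000, -84.000°)
step 1: Δleader=(-14.000, 2.000, 31.000°), engaged; cmd=(-58.000, 8.500, 63.000°) → follower=(-56.000, 29.500, -21.000°)
step 2: Δleader=(12.000, 25.000, 40.000°), engaged; cmd=(46.000, 100.500, 81.000°) → follower=(-10.000, 130.000, 60.000°)
step 3: Δleader=(-9.000, -9.000, -21.000°), disengaged; cmd=(0,0,0) → follower holds at (-10.000, 130.000, 60.000°)
step 4: Δleader=(-6.000, 7.000, 26.000°), engaged; cmd=(-26.000, 28.500, 53.000°) → follower=(-36.000, 158.500, 113.000°)


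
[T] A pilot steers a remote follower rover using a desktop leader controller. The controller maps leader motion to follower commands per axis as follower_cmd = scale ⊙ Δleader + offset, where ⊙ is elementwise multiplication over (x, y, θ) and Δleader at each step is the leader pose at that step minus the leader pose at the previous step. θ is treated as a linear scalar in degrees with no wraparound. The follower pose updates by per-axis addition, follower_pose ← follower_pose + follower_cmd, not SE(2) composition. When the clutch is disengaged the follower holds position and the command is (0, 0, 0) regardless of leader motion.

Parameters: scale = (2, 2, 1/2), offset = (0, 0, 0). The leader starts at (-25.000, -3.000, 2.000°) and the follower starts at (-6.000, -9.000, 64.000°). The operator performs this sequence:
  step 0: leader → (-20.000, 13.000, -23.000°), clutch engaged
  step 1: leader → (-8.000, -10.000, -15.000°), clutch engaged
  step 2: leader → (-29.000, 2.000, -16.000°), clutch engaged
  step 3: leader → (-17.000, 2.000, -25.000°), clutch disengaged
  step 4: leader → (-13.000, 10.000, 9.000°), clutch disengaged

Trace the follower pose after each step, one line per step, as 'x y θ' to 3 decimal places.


4.000 23.000 51.500
28.000 -23.000 55.500
-14.000 1.000 55.000
-14.000 1.000 55.000
-14.000 1.000 55.000

step 0: Δleader=(5.000, 16.000, -25.000°), engaged; cmd=(10.000, 32.000, -12.500°) → follower=(4.000, 23.000, 51.500°)
step 1: Δleader=(12.000, -23.000, 8.000°), engaged; cmd=(24.000, -46.000, 4.000°) → follower=(28.000, -23.000, 55.500°)
step 2: Δleader=(-21.000, 12.000, -1.000°), engaged; cmd=(-42.000, 24.000, -0.500°) → follower=(-14.000, 1.000, 55.000°)
step 3: Δleader=(12.000, 0.000, -9.000°), disengaged; cmd=(0,0,0) → follower holds at (-14.000, 1.000, 55.000°)
step 4: Δleader=(4.000, 8.000, 34.000°), disengaged; cmd=(0,0,0) → follower holds at (-14.000, 1.000, 55.000°)


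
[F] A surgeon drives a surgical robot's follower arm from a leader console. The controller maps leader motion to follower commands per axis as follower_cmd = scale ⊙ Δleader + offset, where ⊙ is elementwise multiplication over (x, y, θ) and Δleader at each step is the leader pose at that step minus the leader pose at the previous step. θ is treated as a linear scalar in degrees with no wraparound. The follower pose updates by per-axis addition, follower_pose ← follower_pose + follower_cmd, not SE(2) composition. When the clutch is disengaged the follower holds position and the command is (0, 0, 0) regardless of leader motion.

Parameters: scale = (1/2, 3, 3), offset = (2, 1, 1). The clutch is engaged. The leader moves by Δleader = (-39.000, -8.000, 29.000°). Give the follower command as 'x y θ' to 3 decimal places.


-17.500 -23.000 88.000

axis x: 1/2·-39.000 + 2 = -17.500
axis y: 3·-8.000 + 1 = -23.000
axis θ: 3·29.000 + 1 = 88.000


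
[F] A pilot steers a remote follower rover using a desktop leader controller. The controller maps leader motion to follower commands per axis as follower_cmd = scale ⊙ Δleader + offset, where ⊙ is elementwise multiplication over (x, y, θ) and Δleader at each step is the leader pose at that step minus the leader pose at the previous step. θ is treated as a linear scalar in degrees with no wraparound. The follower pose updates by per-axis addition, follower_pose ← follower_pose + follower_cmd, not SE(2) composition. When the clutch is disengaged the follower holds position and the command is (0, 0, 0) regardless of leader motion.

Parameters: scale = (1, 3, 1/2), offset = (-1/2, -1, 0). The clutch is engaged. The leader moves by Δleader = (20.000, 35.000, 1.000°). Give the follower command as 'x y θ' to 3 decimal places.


axis x: 1·20.000 + -1/2 = 19.500
axis y: 3·35.000 + -1 = 104.000
axis θ: 1/2·1.000 + 0 = 0.500

19.500 104.000 0.500


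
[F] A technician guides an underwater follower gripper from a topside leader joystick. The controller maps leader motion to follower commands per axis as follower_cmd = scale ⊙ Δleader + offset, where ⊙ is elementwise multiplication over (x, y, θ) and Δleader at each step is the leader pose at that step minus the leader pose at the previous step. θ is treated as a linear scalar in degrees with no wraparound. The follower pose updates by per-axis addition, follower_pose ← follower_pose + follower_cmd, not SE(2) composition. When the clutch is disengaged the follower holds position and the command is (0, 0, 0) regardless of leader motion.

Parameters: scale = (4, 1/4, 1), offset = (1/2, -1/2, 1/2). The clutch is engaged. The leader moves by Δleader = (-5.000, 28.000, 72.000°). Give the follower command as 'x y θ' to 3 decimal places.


axis x: 4·-5.000 + 1/2 = -19.500
axis y: 1/4·28.000 + -1/2 = 6.500
axis θ: 1·72.000 + 1/2 = 72.500

-19.500 6.500 72.500


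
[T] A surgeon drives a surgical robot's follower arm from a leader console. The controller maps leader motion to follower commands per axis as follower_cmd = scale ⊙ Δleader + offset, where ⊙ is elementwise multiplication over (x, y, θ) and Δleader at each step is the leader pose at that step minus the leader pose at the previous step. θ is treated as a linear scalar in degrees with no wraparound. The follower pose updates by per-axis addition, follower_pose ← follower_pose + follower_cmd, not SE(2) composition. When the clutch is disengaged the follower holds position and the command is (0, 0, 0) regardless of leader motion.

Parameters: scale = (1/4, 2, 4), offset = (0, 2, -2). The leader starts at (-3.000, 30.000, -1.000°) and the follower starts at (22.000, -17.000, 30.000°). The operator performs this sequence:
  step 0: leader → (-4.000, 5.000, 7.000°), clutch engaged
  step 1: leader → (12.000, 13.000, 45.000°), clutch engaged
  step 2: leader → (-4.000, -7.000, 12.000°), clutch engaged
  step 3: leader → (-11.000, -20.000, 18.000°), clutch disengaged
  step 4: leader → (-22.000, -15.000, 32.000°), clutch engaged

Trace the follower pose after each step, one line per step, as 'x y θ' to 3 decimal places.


step 0: Δleader=(-1.000, -25.000, 8.000°), engaged; cmd=(-0.250, -48.000, 30.000°) → follower=(21.750, -65.000, 60.000°)
step 1: Δleader=(16.000, 8.000, 38.000°), engaged; cmd=(4.000, 18.000, 150.000°) → follower=(25.750, -47.000, 210.000°)
step 2: Δleader=(-16.000, -20.000, -33.000°), engaged; cmd=(-4.000, -38.000, -134.000°) → follower=(21.750, -85.000, 76.000°)
step 3: Δleader=(-7.000, -13.000, 6.000°), disengaged; cmd=(0,0,0) → follower holds at (21.750, -85.000, 76.000°)
step 4: Δleader=(-11.000, 5.000, 14.000°), engaged; cmd=(-2.750, 12.000, 54.000°) → follower=(19.000, -73.000, 130.000°)

21.750 -65.000 60.000
25.750 -47.000 210.000
21.750 -85.000 76.000
21.750 -85.000 76.000
19.000 -73.000 130.000


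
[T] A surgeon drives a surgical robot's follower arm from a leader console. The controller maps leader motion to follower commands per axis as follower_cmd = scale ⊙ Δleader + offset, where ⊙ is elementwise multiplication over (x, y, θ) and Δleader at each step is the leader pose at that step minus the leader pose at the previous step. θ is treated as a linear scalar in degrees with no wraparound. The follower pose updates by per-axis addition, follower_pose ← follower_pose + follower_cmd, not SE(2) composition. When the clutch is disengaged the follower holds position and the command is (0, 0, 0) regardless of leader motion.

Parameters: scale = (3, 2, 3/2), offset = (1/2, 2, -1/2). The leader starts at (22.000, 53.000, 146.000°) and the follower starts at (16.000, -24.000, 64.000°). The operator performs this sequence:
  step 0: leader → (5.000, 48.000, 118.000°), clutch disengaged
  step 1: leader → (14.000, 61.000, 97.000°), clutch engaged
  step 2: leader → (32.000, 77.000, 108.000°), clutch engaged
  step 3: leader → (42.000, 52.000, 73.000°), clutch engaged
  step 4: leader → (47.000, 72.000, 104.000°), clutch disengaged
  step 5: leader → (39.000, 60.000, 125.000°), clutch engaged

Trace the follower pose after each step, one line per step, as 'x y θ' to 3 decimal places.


step 0: Δleader=(-17.000, -5.000, -28.000°), disengaged; cmd=(0,0,0) → follower holds at (16.000, -24.000, 64.000°)
step 1: Δleader=(9.000, 13.000, -21.000°), engaged; cmd=(27.500, 28.000, -32.000°) → follower=(43.500, 4.000, 32.000°)
step 2: Δleader=(18.000, 16.000, 11.000°), engaged; cmd=(54.500, 34.000, 16.000°) → follower=(98.000, 38.000, 48.000°)
step 3: Δleader=(10.000, -25.000, -35.000°), engaged; cmd=(30.500, -48.000, -53.000°) → follower=(128.500, -10.000, -5.000°)
step 4: Δleader=(5.000, 20.000, 31.000°), disengaged; cmd=(0,0,0) → follower holds at (128.500, -10.000, -5.000°)
step 5: Δleader=(-8.000, -12.000, 21.000°), engaged; cmd=(-23.500, -22.000, 31.000°) → follower=(105.000, -32.000, 26.000°)

16.000 -24.000 64.000
43.500 4.000 32.000
98.000 38.000 48.000
128.500 -10.000 -5.000
128.500 -10.000 -5.000
105.000 -32.000 26.000


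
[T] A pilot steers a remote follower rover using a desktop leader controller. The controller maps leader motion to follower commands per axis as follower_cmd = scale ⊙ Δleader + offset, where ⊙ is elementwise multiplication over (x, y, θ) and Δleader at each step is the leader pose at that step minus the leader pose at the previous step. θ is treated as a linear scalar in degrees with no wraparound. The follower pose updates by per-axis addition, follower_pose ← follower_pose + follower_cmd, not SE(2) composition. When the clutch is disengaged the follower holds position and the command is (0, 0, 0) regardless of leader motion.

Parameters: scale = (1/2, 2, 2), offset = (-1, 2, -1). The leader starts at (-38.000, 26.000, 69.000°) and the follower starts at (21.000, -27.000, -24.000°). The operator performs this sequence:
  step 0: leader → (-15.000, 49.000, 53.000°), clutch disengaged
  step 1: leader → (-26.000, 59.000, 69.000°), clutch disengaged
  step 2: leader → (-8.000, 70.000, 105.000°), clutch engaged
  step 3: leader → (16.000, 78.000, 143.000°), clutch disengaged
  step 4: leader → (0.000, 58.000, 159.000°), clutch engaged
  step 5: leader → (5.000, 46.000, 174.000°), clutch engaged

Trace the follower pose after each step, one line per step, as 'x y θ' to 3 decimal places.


21.000 -27.000 -24.000
21.000 -27.000 -24.000
29.000 -3.000 47.000
29.000 -3.000 47.000
20.000 -41.000 78.000
21.500 -63.000 107.000

step 0: Δleader=(23.000, 23.000, -16.000°), disengaged; cmd=(0,0,0) → follower holds at (21.000, -27.000, -24.000°)
step 1: Δleader=(-11.000, 10.000, 16.000°), disengaged; cmd=(0,0,0) → follower holds at (21.000, -27.000, -24.000°)
step 2: Δleader=(18.000, 11.000, 36.000°), engaged; cmd=(8.000, 24.000, 71.000°) → follower=(29.000, -3.000, 47.000°)
step 3: Δleader=(24.000, 8.000, 38.000°), disengaged; cmd=(0,0,0) → follower holds at (29.000, -3.000, 47.000°)
step 4: Δleader=(-16.000, -20.000, 16.000°), engaged; cmd=(-9.000, -38.000, 31.000°) → follower=(20.000, -41.000, 78.000°)
step 5: Δleader=(5.000, -12.000, 15.000°), engaged; cmd=(1.500, -22.000, 29.000°) → follower=(21.500, -63.000, 107.000°)


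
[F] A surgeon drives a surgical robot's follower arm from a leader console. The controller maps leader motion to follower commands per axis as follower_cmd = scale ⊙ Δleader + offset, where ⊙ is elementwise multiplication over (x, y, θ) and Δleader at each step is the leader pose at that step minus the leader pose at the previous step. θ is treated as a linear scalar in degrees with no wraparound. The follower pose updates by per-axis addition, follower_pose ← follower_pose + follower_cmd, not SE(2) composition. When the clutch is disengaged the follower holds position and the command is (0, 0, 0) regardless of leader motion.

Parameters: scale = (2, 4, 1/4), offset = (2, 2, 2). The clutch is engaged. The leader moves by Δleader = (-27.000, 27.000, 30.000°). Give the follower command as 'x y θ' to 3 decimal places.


-52.000 110.000 9.500

axis x: 2·-27.000 + 2 = -52.000
axis y: 4·27.000 + 2 = 110.000
axis θ: 1/4·30.000 + 2 = 9.500


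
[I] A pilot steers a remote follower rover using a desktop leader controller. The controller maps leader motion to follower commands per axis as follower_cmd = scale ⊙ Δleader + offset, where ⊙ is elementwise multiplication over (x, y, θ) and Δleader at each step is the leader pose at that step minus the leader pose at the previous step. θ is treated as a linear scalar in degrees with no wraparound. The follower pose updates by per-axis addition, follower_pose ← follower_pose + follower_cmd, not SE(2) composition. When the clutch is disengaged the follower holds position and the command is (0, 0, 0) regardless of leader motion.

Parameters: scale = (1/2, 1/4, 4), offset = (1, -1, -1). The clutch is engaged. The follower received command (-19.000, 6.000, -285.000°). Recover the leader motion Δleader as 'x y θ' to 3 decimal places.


-40.000 28.000 -71.000

axis x: (-19.000 − 1) / (1/2) = -40.000
axis y: (6.000 − -1) / (1/4) = 28.000
axis θ: (-285.000 − -1) / (4) = -71.000


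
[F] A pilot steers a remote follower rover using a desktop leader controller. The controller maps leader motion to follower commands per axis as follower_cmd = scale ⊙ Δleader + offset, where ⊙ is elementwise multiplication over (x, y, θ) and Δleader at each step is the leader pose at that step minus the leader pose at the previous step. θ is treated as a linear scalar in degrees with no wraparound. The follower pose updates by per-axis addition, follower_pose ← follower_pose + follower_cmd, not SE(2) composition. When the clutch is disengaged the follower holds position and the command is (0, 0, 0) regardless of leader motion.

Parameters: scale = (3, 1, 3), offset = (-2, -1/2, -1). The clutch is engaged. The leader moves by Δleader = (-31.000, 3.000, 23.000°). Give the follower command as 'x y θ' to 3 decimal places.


-95.000 2.500 68.000

axis x: 3·-31.000 + -2 = -95.000
axis y: 1·3.000 + -1/2 = 2.500
axis θ: 3·23.000 + -1 = 68.000


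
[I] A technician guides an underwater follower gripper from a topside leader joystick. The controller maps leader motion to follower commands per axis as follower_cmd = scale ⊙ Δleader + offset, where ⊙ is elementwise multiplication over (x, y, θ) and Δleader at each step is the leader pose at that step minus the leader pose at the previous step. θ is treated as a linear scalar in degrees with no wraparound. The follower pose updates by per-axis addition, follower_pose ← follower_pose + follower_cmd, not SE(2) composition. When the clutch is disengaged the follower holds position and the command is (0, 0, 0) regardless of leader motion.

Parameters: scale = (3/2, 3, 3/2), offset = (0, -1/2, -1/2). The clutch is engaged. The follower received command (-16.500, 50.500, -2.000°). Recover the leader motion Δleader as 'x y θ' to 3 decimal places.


-11.000 17.000 -1.000

axis x: (-16.500 − 0) / (3/2) = -11.000
axis y: (50.500 − -1/2) / (3) = 17.000
axis θ: (-2.000 − -1/2) / (3/2) = -1.000


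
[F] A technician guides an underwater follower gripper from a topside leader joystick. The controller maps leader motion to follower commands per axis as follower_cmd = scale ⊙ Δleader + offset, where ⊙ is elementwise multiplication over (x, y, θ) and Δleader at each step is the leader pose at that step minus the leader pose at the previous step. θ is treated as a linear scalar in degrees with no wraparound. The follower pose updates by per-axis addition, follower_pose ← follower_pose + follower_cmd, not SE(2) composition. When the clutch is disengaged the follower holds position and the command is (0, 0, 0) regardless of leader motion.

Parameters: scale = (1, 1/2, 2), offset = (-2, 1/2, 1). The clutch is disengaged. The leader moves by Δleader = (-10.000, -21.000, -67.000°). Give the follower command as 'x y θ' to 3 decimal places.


clutch disengaged → follower holds; cmd = (0, 0, 0)

0.000 0.000 0.000


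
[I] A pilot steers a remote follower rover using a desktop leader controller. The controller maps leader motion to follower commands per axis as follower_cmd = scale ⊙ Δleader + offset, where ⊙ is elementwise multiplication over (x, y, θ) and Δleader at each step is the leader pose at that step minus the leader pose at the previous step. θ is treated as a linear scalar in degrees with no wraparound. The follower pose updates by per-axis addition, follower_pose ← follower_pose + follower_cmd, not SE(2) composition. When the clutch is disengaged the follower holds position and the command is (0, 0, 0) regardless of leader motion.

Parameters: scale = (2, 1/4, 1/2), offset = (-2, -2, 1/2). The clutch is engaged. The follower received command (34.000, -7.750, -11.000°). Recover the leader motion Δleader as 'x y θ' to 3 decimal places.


axis x: (34.000 − -2) / (2) = 18.000
axis y: (-7.750 − -2) / (1/4) = -23.000
axis θ: (-11.000 − 1/2) / (1/2) = -23.000

18.000 -23.000 -23.000
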